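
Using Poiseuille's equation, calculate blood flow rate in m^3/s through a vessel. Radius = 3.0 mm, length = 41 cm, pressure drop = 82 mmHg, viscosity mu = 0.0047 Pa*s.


Q = pi*r^4*dP / (8*mu*L)
r = 0.003 m, L = 0.41 m
dP = 82 mmHg = 10932.404 Pa
Q = 1.8046e-04 m^3/s


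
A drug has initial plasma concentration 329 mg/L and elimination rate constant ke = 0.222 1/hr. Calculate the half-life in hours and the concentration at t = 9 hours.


t_half = ln(2) / ke = 0.693147 / 0.222 = 3.122 hr
C(t) = C0 * exp(-ke*t) = 329 * exp(-0.222*9)
C(9) = 44.61 mg/L


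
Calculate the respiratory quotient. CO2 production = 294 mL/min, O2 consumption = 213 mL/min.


RQ = VCO2 / VO2
RQ = 294 / 213
RQ = 1.38


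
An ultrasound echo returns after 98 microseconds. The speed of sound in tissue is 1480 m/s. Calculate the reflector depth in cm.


depth = c * t / 2
t = 98 us = 9.8000e-05 s
depth = 1480 * 9.8000e-05 / 2
depth = 0.07252 m = 7.252 cm


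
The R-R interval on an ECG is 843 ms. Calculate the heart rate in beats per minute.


HR = 60 / RR_interval(s)
RR = 843 ms = 0.843 s
HR = 60 / 0.843 = 71.17 bpm


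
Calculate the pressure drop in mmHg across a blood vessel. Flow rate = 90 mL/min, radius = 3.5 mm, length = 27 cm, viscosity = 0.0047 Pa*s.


dP = 8*mu*L*Q / (pi*r^4)
Q = 90 mL/min = 1.5e-06 m^3/s
dP = 32.3014 Pa = 32.3014 / 133.322 mmHg = 0.2423 mmHg


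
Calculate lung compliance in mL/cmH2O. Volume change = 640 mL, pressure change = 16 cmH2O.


C = dV / dP
C = 640 / 16
C = 40 mL/cmH2O


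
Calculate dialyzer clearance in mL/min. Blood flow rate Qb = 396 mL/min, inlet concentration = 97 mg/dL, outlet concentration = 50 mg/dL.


K = Qb * (Cb_in - Cb_out) / Cb_in
K = 396 * (97 - 50) / 97
K = 191.9 mL/min


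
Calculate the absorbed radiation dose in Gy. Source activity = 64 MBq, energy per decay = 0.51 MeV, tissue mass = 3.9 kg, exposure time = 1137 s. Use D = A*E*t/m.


A = 64 MBq = 6.4000e+07 Bq
E = 0.51 MeV = 8.1702e-14 J
D = A*E*t/m = 6.4000e+07*8.1702e-14*1137/3.9
D = 0.001524 Gy


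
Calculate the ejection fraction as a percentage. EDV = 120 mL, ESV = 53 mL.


SV = EDV - ESV = 120 - 53 = 67 mL
EF = SV/EDV * 100 = 67/120 * 100
EF = 55.83%


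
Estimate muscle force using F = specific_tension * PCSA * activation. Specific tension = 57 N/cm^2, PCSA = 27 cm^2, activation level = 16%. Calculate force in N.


F = sigma * PCSA * activation
F = 57 * 27 * 0.16
F = 246.2 N


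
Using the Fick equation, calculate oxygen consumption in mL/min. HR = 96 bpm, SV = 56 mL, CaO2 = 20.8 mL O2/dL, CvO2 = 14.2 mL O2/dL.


CO = HR*SV = 96*56/1000 = 5.376 L/min
a-v O2 diff = 20.8 - 14.2 = 6.6 mL/dL
VO2 = CO * (CaO2-CvO2) * 10 dL/L
VO2 = 5.376 * 6.6 * 10
VO2 = 354.8 mL/min


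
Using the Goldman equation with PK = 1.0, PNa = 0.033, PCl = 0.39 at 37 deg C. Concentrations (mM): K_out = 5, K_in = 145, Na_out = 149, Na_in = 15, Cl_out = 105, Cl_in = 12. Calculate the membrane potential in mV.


Vm = (RT/F)*ln((PK*Ko + PNa*Nao + PCl*Cli)/(PK*Ki + PNa*Nai + PCl*Clo))
Numer = 14.597, Denom = 186.445
Vm = -68.08 mV


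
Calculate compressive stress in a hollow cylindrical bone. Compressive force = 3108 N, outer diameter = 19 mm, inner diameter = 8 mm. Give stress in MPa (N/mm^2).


A = pi*(r_o^2 - r_i^2)
r_o = 9.5 mm, r_i = 4 mm
A = 233.263 mm^2
sigma = F/A = 3108 / 233.263
sigma = 13.32 MPa


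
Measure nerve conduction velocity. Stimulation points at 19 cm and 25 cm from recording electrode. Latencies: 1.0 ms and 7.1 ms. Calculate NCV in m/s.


Distance = (25 - 19) / 100 = 0.06 m
dt = (7.1 - 1.0) / 1000 = 0.0061 s
NCV = dist / dt = 9.836 m/s


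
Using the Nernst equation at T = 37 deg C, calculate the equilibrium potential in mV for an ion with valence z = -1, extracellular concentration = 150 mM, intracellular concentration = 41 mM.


E = (RT/(zF)) * ln(C_out/C_in)
T = 37 + 273.15 = 310.15 K
E = (8.314 * 310.15 / (-1 * 96485)) * ln(150/41)
E = -34.66 mV


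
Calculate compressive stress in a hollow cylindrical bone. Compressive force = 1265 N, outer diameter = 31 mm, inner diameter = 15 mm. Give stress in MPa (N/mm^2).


A = pi*(r_o^2 - r_i^2)
r_o = 15.5 mm, r_i = 7.5 mm
A = 578.053 mm^2
sigma = F/A = 1265 / 578.053
sigma = 2.188 MPa


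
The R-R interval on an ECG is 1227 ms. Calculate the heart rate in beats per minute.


HR = 60 / RR_interval(s)
RR = 1227 ms = 1.227 s
HR = 60 / 1.227 = 48.9 bpm


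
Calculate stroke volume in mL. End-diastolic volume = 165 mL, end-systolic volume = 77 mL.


SV = EDV - ESV
SV = 165 - 77
SV = 88 mL


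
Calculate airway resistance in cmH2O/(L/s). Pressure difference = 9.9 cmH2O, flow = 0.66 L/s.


R = dP / flow
R = 9.9 / 0.66
R = 15 cmH2O/(L/s)


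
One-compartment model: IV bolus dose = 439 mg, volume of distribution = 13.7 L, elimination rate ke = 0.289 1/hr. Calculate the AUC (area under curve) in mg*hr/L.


C0 = Dose/Vd = 439/13.7 = 32.0438 mg/L
AUC = C0/ke = 32.0438/0.289
AUC = 110.9 mg*hr/L


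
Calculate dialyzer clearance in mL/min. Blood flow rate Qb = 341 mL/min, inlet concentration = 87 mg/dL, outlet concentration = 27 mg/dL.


K = Qb * (Cb_in - Cb_out) / Cb_in
K = 341 * (87 - 27) / 87
K = 235.2 mL/min


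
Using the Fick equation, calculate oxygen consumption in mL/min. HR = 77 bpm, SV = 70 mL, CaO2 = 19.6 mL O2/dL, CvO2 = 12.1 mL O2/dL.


CO = HR*SV = 77*70/1000 = 5.39 L/min
a-v O2 diff = 19.6 - 12.1 = 7.5 mL/dL
VO2 = CO * (CaO2-CvO2) * 10 dL/L
VO2 = 5.39 * 7.5 * 10
VO2 = 404.3 mL/min


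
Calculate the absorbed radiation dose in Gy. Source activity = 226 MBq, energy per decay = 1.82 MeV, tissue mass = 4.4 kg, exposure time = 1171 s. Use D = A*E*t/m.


A = 226 MBq = 2.2600e+08 Bq
E = 1.82 MeV = 2.91564e-13 J
D = A*E*t/m = 2.2600e+08*2.91564e-13*1171/4.4
D = 0.01754 Gy


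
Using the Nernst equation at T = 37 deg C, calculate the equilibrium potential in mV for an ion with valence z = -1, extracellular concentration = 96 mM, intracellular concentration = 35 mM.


E = (RT/(zF)) * ln(C_out/C_in)
T = 37 + 273.15 = 310.15 K
E = (8.314 * 310.15 / (-1 * 96485)) * ln(96/35)
E = -26.97 mV


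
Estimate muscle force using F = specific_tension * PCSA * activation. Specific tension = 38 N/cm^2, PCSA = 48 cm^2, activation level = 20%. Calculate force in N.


F = sigma * PCSA * activation
F = 38 * 48 * 0.2
F = 364.8 N


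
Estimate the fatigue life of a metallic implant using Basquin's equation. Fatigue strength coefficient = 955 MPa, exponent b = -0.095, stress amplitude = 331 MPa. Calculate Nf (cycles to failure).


sigma_a = sigma_f' * (2Nf)^b
2Nf = (sigma_a/sigma_f')^(1/b)
2Nf = (331/955)^(1/-0.095)
2Nf = 69815.418
Nf = 3.491e+04


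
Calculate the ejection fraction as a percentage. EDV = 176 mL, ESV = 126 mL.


SV = EDV - ESV = 176 - 126 = 50 mL
EF = SV/EDV * 100 = 50/176 * 100
EF = 28.41%


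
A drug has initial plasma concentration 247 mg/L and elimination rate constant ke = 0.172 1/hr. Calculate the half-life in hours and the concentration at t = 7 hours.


t_half = ln(2) / ke = 0.693147 / 0.172 = 4.03 hr
C(t) = C0 * exp(-ke*t) = 247 * exp(-0.172*7)
C(7) = 74.1 mg/L


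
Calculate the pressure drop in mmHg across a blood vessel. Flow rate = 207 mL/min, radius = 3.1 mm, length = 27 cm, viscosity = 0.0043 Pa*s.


dP = 8*mu*L*Q / (pi*r^4)
Q = 207 mL/min = 3.45e-06 m^3/s
dP = 110.445 Pa = 110.445 / 133.322 mmHg = 0.8284 mmHg


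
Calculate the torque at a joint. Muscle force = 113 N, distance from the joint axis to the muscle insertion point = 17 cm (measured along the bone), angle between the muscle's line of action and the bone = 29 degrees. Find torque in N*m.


Torque = F * d * sin(theta)   (moment arm = d*sin(theta))
d = 17 cm = 0.17 m
Torque = 113 * 0.17 * sin(29)
Torque = 9.313 N*m


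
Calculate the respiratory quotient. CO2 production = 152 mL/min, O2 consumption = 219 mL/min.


RQ = VCO2 / VO2
RQ = 152 / 219
RQ = 0.6941


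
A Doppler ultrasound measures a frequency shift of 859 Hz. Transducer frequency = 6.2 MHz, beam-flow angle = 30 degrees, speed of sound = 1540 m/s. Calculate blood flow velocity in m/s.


v = fd * c / (2 * f0 * cos(theta))
v = 859 * 1540 / (2 * 6.2000e+06 * cos(30))
v = 0.1232 m/s


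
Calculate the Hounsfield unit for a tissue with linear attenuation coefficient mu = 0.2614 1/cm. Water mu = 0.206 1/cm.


HU = ((mu_tissue - mu_water) / mu_water) * 1000
HU = ((0.2614 - 0.206) / 0.206) * 1000
HU = 268.9


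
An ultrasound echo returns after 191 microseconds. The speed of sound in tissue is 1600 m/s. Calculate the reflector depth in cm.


depth = c * t / 2
t = 191 us = 1.9100e-04 s
depth = 1600 * 1.9100e-04 / 2
depth = 0.1528 m = 15.28 cm


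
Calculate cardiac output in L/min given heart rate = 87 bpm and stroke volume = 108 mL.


CO = HR * SV
CO = 87 * 108 / 1000
CO = 9.396 L/min


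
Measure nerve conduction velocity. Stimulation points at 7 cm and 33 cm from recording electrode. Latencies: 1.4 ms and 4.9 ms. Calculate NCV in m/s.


Distance = (33 - 7) / 100 = 0.26 m
dt = (4.9 - 1.4) / 1000 = 0.0035 s
NCV = dist / dt = 74.29 m/s


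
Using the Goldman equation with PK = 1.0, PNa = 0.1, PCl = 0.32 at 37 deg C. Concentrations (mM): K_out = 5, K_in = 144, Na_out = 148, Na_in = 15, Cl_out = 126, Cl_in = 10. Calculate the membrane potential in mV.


Vm = (RT/F)*ln((PK*Ko + PNa*Nao + PCl*Cli)/(PK*Ki + PNa*Nai + PCl*Clo))
Numer = 23, Denom = 185.82
Vm = -55.84 mV


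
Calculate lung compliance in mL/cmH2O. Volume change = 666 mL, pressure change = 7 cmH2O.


C = dV / dP
C = 666 / 7
C = 95.14 mL/cmH2O


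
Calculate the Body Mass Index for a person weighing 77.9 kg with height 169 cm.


BMI = weight / height^2
height = 169 cm = 1.69 m
BMI = 77.9 / 1.69^2
BMI = 27.27 kg/m^2


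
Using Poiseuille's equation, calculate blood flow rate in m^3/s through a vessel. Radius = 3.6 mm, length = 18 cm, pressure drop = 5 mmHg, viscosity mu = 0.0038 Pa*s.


Q = pi*r^4*dP / (8*mu*L)
r = 0.0036 m, L = 0.18 m
dP = 5 mmHg = 666.61 Pa
Q = 6.4281e-05 m^3/s


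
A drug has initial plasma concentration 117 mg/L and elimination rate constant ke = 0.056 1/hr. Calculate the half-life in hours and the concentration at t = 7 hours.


t_half = ln(2) / ke = 0.693147 / 0.056 = 12.38 hr
C(t) = C0 * exp(-ke*t) = 117 * exp(-0.056*7)
C(7) = 79.06 mg/L


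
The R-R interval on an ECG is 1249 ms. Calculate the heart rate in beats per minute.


HR = 60 / RR_interval(s)
RR = 1249 ms = 1.249 s
HR = 60 / 1.249 = 48.04 bpm


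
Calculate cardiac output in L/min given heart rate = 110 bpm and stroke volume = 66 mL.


CO = HR * SV
CO = 110 * 66 / 1000
CO = 7.26 L/min


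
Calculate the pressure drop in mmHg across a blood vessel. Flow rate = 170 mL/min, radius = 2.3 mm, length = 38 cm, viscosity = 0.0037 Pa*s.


dP = 8*mu*L*Q / (pi*r^4)
Q = 170 mL/min = 2.83333e-06 m^3/s
dP = 362.503 Pa = 362.503 / 133.322 mmHg = 2.719 mmHg


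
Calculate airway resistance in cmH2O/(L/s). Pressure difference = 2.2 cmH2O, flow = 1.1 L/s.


R = dP / flow
R = 2.2 / 1.1
R = 2 cmH2O/(L/s)


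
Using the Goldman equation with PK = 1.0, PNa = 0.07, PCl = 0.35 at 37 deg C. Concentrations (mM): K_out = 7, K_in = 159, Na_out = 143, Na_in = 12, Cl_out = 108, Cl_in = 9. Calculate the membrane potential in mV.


Vm = (RT/F)*ln((PK*Ko + PNa*Nao + PCl*Cli)/(PK*Ki + PNa*Nai + PCl*Clo))
Numer = 20.16, Denom = 197.64
Vm = -61.01 mV


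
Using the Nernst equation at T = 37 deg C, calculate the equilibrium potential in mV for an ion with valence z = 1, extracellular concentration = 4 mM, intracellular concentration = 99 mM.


E = (RT/(zF)) * ln(C_out/C_in)
T = 37 + 273.15 = 310.15 K
E = (8.314 * 310.15 / (1 * 96485)) * ln(4/99)
E = -85.76 mV


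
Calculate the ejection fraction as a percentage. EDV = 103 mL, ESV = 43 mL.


SV = EDV - ESV = 103 - 43 = 60 mL
EF = SV/EDV * 100 = 60/103 * 100
EF = 58.25%


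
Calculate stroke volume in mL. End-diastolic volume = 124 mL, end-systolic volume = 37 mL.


SV = EDV - ESV
SV = 124 - 37
SV = 87 mL


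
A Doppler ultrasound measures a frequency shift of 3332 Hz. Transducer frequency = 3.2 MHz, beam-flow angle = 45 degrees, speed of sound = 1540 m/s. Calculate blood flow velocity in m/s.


v = fd * c / (2 * f0 * cos(theta))
v = 3332 * 1540 / (2 * 3.2000e+06 * cos(45))
v = 1.134 m/s


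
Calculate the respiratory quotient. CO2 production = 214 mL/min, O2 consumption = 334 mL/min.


RQ = VCO2 / VO2
RQ = 214 / 334
RQ = 0.6407


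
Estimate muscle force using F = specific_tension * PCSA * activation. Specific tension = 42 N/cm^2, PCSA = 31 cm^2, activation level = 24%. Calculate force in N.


F = sigma * PCSA * activation
F = 42 * 31 * 0.24
F = 312.5 N


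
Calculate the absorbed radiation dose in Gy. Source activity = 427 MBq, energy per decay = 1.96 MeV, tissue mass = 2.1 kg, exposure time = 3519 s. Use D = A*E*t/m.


A = 427 MBq = 4.2700e+08 Bq
E = 1.96 MeV = 3.13992e-13 J
D = A*E*t/m = 4.2700e+08*3.13992e-13*3519/2.1
D = 0.2247 Gy


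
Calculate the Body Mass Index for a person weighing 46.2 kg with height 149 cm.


BMI = weight / height^2
height = 149 cm = 1.49 m
BMI = 46.2 / 1.49^2
BMI = 20.81 kg/m^2


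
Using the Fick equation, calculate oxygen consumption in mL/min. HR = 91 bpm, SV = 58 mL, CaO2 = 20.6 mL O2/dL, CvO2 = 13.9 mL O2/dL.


CO = HR*SV = 91*58/1000 = 5.278 L/min
a-v O2 diff = 20.6 - 13.9 = 6.7 mL/dL
VO2 = CO * (CaO2-CvO2) * 10 dL/L
VO2 = 5.278 * 6.7 * 10
VO2 = 353.6 mL/min


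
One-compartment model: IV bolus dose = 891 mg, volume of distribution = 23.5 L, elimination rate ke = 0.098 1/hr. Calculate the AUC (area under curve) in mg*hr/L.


C0 = Dose/Vd = 891/23.5 = 37.9149 mg/L
AUC = C0/ke = 37.9149/0.098
AUC = 386.9 mg*hr/L


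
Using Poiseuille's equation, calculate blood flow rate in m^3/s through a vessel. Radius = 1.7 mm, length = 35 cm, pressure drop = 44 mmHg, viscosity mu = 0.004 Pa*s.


Q = pi*r^4*dP / (8*mu*L)
r = 0.0017 m, L = 0.35 m
dP = 44 mmHg = 5866.168 Pa
Q = 1.3743e-05 m^3/s


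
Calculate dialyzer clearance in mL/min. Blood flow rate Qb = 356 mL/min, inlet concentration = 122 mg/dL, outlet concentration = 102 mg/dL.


K = Qb * (Cb_in - Cb_out) / Cb_in
K = 356 * (122 - 102) / 122
K = 58.36 mL/min


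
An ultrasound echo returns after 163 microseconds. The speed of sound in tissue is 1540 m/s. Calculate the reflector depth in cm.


depth = c * t / 2
t = 163 us = 1.6300e-04 s
depth = 1540 * 1.6300e-04 / 2
depth = 0.12551 m = 12.551 cm


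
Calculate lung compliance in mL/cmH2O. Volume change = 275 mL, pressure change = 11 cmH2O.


C = dV / dP
C = 275 / 11
C = 25 mL/cmH2O


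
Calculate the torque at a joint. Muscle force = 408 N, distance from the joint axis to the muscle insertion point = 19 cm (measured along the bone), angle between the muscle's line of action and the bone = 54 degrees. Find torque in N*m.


Torque = F * d * sin(theta)   (moment arm = d*sin(theta))
d = 19 cm = 0.19 m
Torque = 408 * 0.19 * sin(54)
Torque = 62.71 N*m


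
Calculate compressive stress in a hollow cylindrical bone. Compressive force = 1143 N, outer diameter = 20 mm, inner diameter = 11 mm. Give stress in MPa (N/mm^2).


A = pi*(r_o^2 - r_i^2)
r_o = 10 mm, r_i = 5.5 mm
A = 219.126 mm^2
sigma = F/A = 1143 / 219.126
sigma = 5.216 MPa


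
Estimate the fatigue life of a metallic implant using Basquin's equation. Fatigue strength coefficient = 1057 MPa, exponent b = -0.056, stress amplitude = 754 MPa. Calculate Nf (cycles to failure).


sigma_a = sigma_f' * (2Nf)^b
2Nf = (sigma_a/sigma_f')^(1/b)
2Nf = (754/1057)^(1/-0.056)
2Nf = 416.58908
Nf = 208.3


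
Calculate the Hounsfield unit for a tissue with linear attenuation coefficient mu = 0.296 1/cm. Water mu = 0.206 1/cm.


HU = ((mu_tissue - mu_water) / mu_water) * 1000
HU = ((0.296 - 0.206) / 0.206) * 1000
HU = 436.9


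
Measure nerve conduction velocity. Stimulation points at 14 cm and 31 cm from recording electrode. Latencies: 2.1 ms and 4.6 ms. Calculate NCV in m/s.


Distance = (31 - 14) / 100 = 0.17 m
dt = (4.6 - 2.1) / 1000 = 0.0025 s
NCV = dist / dt = 68 m/s


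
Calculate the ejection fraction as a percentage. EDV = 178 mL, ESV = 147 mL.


SV = EDV - ESV = 178 - 147 = 31 mL
EF = SV/EDV * 100 = 31/178 * 100
EF = 17.42%


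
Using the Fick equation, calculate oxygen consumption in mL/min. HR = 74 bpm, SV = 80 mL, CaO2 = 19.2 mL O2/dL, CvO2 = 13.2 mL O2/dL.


CO = HR*SV = 74*80/1000 = 5.92 L/min
a-v O2 diff = 19.2 - 13.2 = 6 mL/dL
VO2 = CO * (CaO2-CvO2) * 10 dL/L
VO2 = 5.92 * 6 * 10
VO2 = 355.2 mL/min


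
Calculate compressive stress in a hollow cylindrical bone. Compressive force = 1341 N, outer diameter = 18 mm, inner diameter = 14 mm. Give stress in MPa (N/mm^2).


A = pi*(r_o^2 - r_i^2)
r_o = 9 mm, r_i = 7 mm
A = 100.531 mm^2
sigma = F/A = 1341 / 100.531
sigma = 13.34 MPa


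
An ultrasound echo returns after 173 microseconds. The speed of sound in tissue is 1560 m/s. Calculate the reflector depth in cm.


depth = c * t / 2
t = 173 us = 1.7300e-04 s
depth = 1560 * 1.7300e-04 / 2
depth = 0.13494 m = 13.494 cm


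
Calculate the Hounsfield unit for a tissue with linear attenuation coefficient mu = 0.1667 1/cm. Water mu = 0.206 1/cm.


HU = ((mu_tissue - mu_water) / mu_water) * 1000
HU = ((0.1667 - 0.206) / 0.206) * 1000
HU = -190.8


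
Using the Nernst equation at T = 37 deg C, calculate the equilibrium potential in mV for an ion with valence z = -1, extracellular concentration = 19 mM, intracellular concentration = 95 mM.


E = (RT/(zF)) * ln(C_out/C_in)
T = 37 + 273.15 = 310.15 K
E = (8.314 * 310.15 / (-1 * 96485)) * ln(19/95)
E = 43.01 mV


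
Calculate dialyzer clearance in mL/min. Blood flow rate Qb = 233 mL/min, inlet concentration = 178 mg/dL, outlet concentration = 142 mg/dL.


K = Qb * (Cb_in - Cb_out) / Cb_in
K = 233 * (178 - 142) / 178
K = 47.12 mL/min


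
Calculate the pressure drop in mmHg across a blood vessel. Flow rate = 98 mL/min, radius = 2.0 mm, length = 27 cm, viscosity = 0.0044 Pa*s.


dP = 8*mu*L*Q / (pi*r^4)
Q = 98 mL/min = 1.63333e-06 m^3/s
dP = 308.824 Pa = 308.824 / 133.322 mmHg = 2.316 mmHg


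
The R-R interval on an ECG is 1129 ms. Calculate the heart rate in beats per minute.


HR = 60 / RR_interval(s)
RR = 1129 ms = 1.129 s
HR = 60 / 1.129 = 53.14 bpm


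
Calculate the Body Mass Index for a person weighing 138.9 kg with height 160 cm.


BMI = weight / height^2
height = 160 cm = 1.6 m
BMI = 138.9 / 1.6^2
BMI = 54.26 kg/m^2


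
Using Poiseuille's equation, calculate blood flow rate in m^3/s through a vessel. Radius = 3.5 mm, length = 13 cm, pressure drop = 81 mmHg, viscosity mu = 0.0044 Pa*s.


Q = pi*r^4*dP / (8*mu*L)
r = 0.0035 m, L = 0.13 m
dP = 81 mmHg = 10799.082 Pa
Q = 0.001113 m^3/s


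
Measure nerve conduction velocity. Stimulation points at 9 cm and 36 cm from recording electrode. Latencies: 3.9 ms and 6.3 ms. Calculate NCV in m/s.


Distance = (36 - 9) / 100 = 0.27 m
dt = (6.3 - 3.9) / 1000 = 0.0024 s
NCV = dist / dt = 112.5 m/s


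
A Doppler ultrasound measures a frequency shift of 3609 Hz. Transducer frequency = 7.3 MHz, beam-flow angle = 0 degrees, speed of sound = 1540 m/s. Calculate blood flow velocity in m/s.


v = fd * c / (2 * f0 * cos(theta))
v = 3609 * 1540 / (2 * 7.3000e+06 * cos(0))
v = 0.3807 m/s


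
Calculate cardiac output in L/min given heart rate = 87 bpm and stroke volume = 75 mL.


CO = HR * SV
CO = 87 * 75 / 1000
CO = 6.525 L/min


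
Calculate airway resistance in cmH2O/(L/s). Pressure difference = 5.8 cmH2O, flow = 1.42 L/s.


R = dP / flow
R = 5.8 / 1.42
R = 4.085 cmH2O/(L/s)


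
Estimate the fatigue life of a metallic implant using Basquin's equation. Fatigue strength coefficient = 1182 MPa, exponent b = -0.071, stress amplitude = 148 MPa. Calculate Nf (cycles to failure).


sigma_a = sigma_f' * (2Nf)^b
2Nf = (sigma_a/sigma_f')^(1/b)
2Nf = (148/1182)^(1/-0.071)
2Nf = 5.1196005e+12
Nf = 2.5598e+12


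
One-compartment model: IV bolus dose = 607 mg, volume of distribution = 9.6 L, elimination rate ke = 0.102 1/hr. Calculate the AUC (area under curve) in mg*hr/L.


C0 = Dose/Vd = 607/9.6 = 63.2292 mg/L
AUC = C0/ke = 63.2292/0.102
AUC = 619.9 mg*hr/L


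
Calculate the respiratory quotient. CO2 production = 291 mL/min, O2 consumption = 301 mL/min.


RQ = VCO2 / VO2
RQ = 291 / 301
RQ = 0.9668


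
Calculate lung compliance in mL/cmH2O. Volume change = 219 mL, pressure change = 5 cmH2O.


C = dV / dP
C = 219 / 5
C = 43.8 mL/cmH2O


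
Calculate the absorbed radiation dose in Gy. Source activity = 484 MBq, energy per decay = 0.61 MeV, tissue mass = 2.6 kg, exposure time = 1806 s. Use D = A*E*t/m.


A = 484 MBq = 4.8400e+08 Bq
E = 0.61 MeV = 9.7722e-14 J
D = A*E*t/m = 4.8400e+08*9.7722e-14*1806/2.6
D = 0.03285 Gy


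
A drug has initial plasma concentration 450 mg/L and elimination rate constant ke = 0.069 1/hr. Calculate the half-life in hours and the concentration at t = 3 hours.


t_half = ln(2) / ke = 0.693147 / 0.069 = 10.05 hr
C(t) = C0 * exp(-ke*t) = 450 * exp(-0.069*3)
C(3) = 365.9 mg/L


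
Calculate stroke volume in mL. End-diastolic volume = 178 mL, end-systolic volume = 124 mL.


SV = EDV - ESV
SV = 178 - 124
SV = 54 mL


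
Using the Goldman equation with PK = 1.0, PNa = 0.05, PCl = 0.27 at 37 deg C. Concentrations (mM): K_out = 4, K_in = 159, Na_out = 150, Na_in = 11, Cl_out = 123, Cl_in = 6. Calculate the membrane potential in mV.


Vm = (RT/F)*ln((PK*Ko + PNa*Nao + PCl*Cli)/(PK*Ki + PNa*Nai + PCl*Clo))
Numer = 13.12, Denom = 192.76
Vm = -71.82 mV


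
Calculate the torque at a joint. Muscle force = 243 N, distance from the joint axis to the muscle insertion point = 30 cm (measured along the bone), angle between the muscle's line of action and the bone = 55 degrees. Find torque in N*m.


Torque = F * d * sin(theta)   (moment arm = d*sin(theta))
d = 30 cm = 0.3 m
Torque = 243 * 0.3 * sin(55)
Torque = 59.72 N*m


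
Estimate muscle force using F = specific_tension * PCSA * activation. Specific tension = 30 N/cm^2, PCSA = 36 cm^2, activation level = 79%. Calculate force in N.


F = sigma * PCSA * activation
F = 30 * 36 * 0.79
F = 853.2 N


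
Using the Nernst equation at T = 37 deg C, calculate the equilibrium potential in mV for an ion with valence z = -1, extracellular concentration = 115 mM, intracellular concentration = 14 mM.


E = (RT/(zF)) * ln(C_out/C_in)
T = 37 + 273.15 = 310.15 K
E = (8.314 * 310.15 / (-1 * 96485)) * ln(115/14)
E = -56.28 mV


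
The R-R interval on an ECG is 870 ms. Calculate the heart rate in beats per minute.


HR = 60 / RR_interval(s)
RR = 870 ms = 0.87 s
HR = 60 / 0.87 = 68.97 bpm


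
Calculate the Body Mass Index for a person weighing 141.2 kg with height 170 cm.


BMI = weight / height^2
height = 170 cm = 1.7 m
BMI = 141.2 / 1.7^2
BMI = 48.86 kg/m^2


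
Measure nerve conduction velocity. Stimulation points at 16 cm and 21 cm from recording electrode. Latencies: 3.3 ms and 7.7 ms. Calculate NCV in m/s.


Distance = (21 - 16) / 100 = 0.05 m
dt = (7.7 - 3.3) / 1000 = 0.0044 s
NCV = dist / dt = 11.36 m/s


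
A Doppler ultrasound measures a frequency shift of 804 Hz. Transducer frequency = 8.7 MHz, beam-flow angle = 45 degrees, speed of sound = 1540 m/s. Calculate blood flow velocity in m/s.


v = fd * c / (2 * f0 * cos(theta))
v = 804 * 1540 / (2 * 8.7000e+06 * cos(45))
v = 0.1006 m/s


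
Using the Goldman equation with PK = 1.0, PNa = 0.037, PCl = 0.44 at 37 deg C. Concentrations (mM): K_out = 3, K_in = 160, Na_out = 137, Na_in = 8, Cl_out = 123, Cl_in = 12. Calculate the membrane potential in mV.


Vm = (RT/F)*ln((PK*Ko + PNa*Nao + PCl*Cli)/(PK*Ki + PNa*Nai + PCl*Clo))
Numer = 13.349, Denom = 214.416
Vm = -74.2 mV


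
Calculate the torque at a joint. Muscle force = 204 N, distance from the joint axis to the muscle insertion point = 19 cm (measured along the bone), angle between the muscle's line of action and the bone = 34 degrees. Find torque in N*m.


Torque = F * d * sin(theta)   (moment arm = d*sin(theta))
d = 19 cm = 0.19 m
Torque = 204 * 0.19 * sin(34)
Torque = 21.67 N*m


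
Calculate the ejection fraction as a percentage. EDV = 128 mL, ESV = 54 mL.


SV = EDV - ESV = 128 - 54 = 74 mL
EF = SV/EDV * 100 = 74/128 * 100
EF = 57.81%


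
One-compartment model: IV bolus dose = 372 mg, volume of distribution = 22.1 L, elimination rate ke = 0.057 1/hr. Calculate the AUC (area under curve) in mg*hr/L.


C0 = Dose/Vd = 372/22.1 = 16.8326 mg/L
AUC = C0/ke = 16.8326/0.057
AUC = 295.3 mg*hr/L


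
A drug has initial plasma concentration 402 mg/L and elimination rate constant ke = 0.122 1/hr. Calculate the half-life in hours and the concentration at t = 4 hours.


t_half = ln(2) / ke = 0.693147 / 0.122 = 5.682 hr
C(t) = C0 * exp(-ke*t) = 402 * exp(-0.122*4)
C(4) = 246.8 mg/L


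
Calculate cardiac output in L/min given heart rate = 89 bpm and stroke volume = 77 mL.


CO = HR * SV
CO = 89 * 77 / 1000
CO = 6.853 L/min


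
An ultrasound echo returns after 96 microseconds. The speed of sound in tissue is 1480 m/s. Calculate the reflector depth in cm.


depth = c * t / 2
t = 96 us = 9.6000e-05 s
depth = 1480 * 9.6000e-05 / 2
depth = 0.07104 m = 7.104 cm


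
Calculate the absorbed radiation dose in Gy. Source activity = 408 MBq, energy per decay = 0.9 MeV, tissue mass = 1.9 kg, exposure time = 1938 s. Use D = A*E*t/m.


A = 408 MBq = 4.0800e+08 Bq
E = 0.9 MeV = 1.4418e-13 J
D = A*E*t/m = 4.0800e+08*1.4418e-13*1938/1.9
D = 0.06 Gy


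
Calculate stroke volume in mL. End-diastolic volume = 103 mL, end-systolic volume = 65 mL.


SV = EDV - ESV
SV = 103 - 65
SV = 38 mL


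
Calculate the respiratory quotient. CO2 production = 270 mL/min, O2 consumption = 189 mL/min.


RQ = VCO2 / VO2
RQ = 270 / 189
RQ = 1.429


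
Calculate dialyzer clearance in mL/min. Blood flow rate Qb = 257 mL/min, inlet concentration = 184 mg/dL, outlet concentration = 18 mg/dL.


K = Qb * (Cb_in - Cb_out) / Cb_in
K = 257 * (184 - 18) / 184
K = 231.9 mL/min


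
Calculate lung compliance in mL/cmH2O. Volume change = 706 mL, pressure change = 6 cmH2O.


C = dV / dP
C = 706 / 6
C = 117.7 mL/cmH2O


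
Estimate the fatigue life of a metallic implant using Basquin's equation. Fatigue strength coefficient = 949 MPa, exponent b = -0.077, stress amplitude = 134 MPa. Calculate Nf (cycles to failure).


sigma_a = sigma_f' * (2Nf)^b
2Nf = (sigma_a/sigma_f')^(1/b)
2Nf = (134/949)^(1/-0.077)
2Nf = 1.0991509e+11
Nf = 5.4958e+10


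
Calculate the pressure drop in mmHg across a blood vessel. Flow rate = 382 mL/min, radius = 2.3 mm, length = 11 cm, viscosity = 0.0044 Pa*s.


dP = 8*mu*L*Q / (pi*r^4)
Q = 382 mL/min = 6.36667e-06 m^3/s
dP = 280.405 Pa = 280.405 / 133.322 mmHg = 2.103 mmHg


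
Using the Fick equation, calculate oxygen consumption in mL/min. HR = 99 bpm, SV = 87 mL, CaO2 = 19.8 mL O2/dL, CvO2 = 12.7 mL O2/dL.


CO = HR*SV = 99*87/1000 = 8.613 L/min
a-v O2 diff = 19.8 - 12.7 = 7.1 mL/dL
VO2 = CO * (CaO2-CvO2) * 10 dL/L
VO2 = 8.613 * 7.1 * 10
VO2 = 611.5 mL/min


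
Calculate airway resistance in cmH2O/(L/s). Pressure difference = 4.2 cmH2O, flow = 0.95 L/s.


R = dP / flow
R = 4.2 / 0.95
R = 4.421 cmH2O/(L/s)


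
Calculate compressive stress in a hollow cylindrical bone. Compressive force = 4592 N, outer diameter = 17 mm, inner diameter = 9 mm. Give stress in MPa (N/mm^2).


A = pi*(r_o^2 - r_i^2)
r_o = 8.5 mm, r_i = 4.5 mm
A = 163.363 mm^2
sigma = F/A = 4592 / 163.363
sigma = 28.11 MPa


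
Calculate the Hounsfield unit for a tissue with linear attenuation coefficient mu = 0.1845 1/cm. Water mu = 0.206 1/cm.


HU = ((mu_tissue - mu_water) / mu_water) * 1000
HU = ((0.1845 - 0.206) / 0.206) * 1000
HU = -104.4


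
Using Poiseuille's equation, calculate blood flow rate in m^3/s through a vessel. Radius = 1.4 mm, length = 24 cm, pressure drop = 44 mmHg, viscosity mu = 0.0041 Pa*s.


Q = pi*r^4*dP / (8*mu*L)
r = 0.0014 m, L = 0.24 m
dP = 44 mmHg = 5866.168 Pa
Q = 8.9936e-06 m^3/s


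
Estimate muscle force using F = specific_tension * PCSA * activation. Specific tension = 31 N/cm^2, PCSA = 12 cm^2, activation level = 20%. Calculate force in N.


F = sigma * PCSA * activation
F = 31 * 12 * 0.2
F = 74.4 N


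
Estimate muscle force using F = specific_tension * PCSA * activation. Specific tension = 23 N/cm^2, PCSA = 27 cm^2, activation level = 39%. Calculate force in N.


F = sigma * PCSA * activation
F = 23 * 27 * 0.39
F = 242.2 N


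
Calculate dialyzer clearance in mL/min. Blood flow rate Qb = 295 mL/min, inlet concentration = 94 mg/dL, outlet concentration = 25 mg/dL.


K = Qb * (Cb_in - Cb_out) / Cb_in
K = 295 * (94 - 25) / 94
K = 216.5 mL/min


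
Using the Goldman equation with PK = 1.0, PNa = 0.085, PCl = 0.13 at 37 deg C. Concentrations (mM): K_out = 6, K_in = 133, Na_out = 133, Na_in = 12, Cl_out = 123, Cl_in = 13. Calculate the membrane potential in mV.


Vm = (RT/F)*ln((PK*Ko + PNa*Nao + PCl*Cli)/(PK*Ki + PNa*Nai + PCl*Clo))
Numer = 18.995, Denom = 150.01
Vm = -55.23 mV


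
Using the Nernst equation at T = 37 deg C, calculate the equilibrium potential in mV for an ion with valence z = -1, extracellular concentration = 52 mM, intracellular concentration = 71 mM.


E = (RT/(zF)) * ln(C_out/C_in)
T = 37 + 273.15 = 310.15 K
E = (8.314 * 310.15 / (-1 * 96485)) * ln(52/71)
E = 8.323 mV


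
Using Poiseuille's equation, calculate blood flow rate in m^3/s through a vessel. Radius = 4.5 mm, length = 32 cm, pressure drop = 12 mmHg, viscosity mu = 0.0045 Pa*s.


Q = pi*r^4*dP / (8*mu*L)
r = 0.0045 m, L = 0.32 m
dP = 12 mmHg = 1599.864 Pa
Q = 1.7891e-04 m^3/s


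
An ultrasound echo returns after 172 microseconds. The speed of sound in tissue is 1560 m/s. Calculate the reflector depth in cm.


depth = c * t / 2
t = 172 us = 1.7200e-04 s
depth = 1560 * 1.7200e-04 / 2
depth = 0.13416 m = 13.416 cm


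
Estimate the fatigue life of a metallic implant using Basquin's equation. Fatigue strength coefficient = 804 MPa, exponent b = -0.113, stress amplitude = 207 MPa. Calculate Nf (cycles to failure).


sigma_a = sigma_f' * (2Nf)^b
2Nf = (sigma_a/sigma_f')^(1/b)
2Nf = (207/804)^(1/-0.113)
2Nf = 164027.9
Nf = 8.201e+04


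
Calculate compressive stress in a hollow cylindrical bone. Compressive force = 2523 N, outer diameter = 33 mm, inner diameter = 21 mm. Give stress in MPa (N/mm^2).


A = pi*(r_o^2 - r_i^2)
r_o = 16.5 mm, r_i = 10.5 mm
A = 508.938 mm^2
sigma = F/A = 2523 / 508.938
sigma = 4.957 MPa


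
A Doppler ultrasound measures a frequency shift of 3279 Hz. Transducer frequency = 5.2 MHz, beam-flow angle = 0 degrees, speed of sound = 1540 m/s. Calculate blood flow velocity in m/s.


v = fd * c / (2 * f0 * cos(theta))
v = 3279 * 1540 / (2 * 5.2000e+06 * cos(0))
v = 0.4855 m/s


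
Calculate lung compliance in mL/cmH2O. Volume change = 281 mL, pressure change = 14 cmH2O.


C = dV / dP
C = 281 / 14
C = 20.07 mL/cmH2O


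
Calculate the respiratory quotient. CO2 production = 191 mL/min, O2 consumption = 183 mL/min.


RQ = VCO2 / VO2
RQ = 191 / 183
RQ = 1.044


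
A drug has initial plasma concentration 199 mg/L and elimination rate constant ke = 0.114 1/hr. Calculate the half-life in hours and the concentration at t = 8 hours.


t_half = ln(2) / ke = 0.693147 / 0.114 = 6.08 hr
C(t) = C0 * exp(-ke*t) = 199 * exp(-0.114*8)
C(8) = 79.94 mg/L


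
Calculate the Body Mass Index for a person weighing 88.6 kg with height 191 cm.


BMI = weight / height^2
height = 191 cm = 1.91 m
BMI = 88.6 / 1.91^2
BMI = 24.29 kg/m^2


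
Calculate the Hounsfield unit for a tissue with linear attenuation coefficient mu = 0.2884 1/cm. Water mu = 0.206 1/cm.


HU = ((mu_tissue - mu_water) / mu_water) * 1000
HU = ((0.2884 - 0.206) / 0.206) * 1000
HU = 400


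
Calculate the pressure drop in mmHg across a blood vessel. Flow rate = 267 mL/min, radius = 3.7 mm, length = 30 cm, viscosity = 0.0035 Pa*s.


dP = 8*mu*L*Q / (pi*r^4)
Q = 267 mL/min = 4.45e-06 m^3/s
dP = 63.4867 Pa = 63.4867 / 133.322 mmHg = 0.4762 mmHg


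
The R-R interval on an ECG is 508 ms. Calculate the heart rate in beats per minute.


HR = 60 / RR_interval(s)
RR = 508 ms = 0.508 s
HR = 60 / 0.508 = 118.1 bpm


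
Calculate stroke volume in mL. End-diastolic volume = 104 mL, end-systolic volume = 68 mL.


SV = EDV - ESV
SV = 104 - 68
SV = 36 mL


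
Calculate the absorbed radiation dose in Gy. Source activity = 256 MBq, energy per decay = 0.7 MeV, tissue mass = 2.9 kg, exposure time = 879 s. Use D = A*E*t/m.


A = 256 MBq = 2.5600e+08 Bq
E = 0.7 MeV = 1.1214e-13 J
D = A*E*t/m = 2.5600e+08*1.1214e-13*879/2.9
D = 0.008701 Gy


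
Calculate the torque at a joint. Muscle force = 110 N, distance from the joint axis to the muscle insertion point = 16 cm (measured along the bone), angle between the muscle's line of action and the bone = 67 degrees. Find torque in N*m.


Torque = F * d * sin(theta)   (moment arm = d*sin(theta))
d = 16 cm = 0.16 m
Torque = 110 * 0.16 * sin(67)
Torque = 16.2 N*m


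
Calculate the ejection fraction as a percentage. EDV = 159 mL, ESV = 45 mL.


SV = EDV - ESV = 159 - 45 = 114 mL
EF = SV/EDV * 100 = 114/159 * 100
EF = 71.7%


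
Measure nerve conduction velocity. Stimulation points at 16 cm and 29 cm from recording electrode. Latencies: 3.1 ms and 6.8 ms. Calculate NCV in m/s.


Distance = (29 - 16) / 100 = 0.13 m
dt = (6.8 - 3.1) / 1000 = 0.0037 s
NCV = dist / dt = 35.14 m/s


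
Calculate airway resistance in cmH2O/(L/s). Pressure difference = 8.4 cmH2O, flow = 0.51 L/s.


R = dP / flow
R = 8.4 / 0.51
R = 16.47 cmH2O/(L/s)


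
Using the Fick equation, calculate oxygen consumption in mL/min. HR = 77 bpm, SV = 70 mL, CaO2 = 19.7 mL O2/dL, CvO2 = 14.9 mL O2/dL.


CO = HR*SV = 77*70/1000 = 5.39 L/min
a-v O2 diff = 19.7 - 14.9 = 4.8 mL/dL
VO2 = CO * (CaO2-CvO2) * 10 dL/L
VO2 = 5.39 * 4.8 * 10
VO2 = 258.7 mL/min


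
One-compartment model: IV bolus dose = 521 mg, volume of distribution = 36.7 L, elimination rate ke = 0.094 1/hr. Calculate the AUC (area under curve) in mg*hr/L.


C0 = Dose/Vd = 521/36.7 = 14.1962 mg/L
AUC = C0/ke = 14.1962/0.094
AUC = 151 mg*hr/L


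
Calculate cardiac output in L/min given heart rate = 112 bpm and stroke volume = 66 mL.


CO = HR * SV
CO = 112 * 66 / 1000
CO = 7.392 L/min


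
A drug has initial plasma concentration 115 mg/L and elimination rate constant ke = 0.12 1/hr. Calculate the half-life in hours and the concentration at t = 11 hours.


t_half = ln(2) / ke = 0.693147 / 0.12 = 5.776 hr
C(t) = C0 * exp(-ke*t) = 115 * exp(-0.12*11)
C(11) = 30.72 mg/L


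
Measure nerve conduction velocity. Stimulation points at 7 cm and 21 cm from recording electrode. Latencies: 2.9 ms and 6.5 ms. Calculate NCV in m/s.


Distance = (21 - 7) / 100 = 0.14 m
dt = (6.5 - 2.9) / 1000 = 0.0036 s
NCV = dist / dt = 38.89 m/s


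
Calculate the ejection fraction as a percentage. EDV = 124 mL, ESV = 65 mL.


SV = EDV - ESV = 124 - 65 = 59 mL
EF = SV/EDV * 100 = 59/124 * 100
EF = 47.58%


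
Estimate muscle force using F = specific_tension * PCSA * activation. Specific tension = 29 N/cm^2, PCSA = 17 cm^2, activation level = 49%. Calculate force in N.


F = sigma * PCSA * activation
F = 29 * 17 * 0.49
F = 241.6 N


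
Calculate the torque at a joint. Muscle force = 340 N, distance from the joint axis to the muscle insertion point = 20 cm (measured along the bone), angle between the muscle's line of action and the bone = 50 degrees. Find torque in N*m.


Torque = F * d * sin(theta)   (moment arm = d*sin(theta))
d = 20 cm = 0.2 m
Torque = 340 * 0.2 * sin(50)
Torque = 52.09 N*m


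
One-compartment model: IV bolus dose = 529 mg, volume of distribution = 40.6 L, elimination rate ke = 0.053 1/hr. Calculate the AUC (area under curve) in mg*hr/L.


C0 = Dose/Vd = 529/40.6 = 13.0296 mg/L
AUC = C0/ke = 13.0296/0.053
AUC = 245.8 mg*hr/L


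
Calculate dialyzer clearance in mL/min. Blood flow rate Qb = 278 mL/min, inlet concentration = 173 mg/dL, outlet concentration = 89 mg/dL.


K = Qb * (Cb_in - Cb_out) / Cb_in
K = 278 * (173 - 89) / 173
K = 135 mL/min


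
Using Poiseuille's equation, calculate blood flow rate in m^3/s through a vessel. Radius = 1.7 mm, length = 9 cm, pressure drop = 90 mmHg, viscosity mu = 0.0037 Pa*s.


Q = pi*r^4*dP / (8*mu*L)
r = 0.0017 m, L = 0.09 m
dP = 90 mmHg = 11998.98 Pa
Q = 1.1818e-04 m^3/s


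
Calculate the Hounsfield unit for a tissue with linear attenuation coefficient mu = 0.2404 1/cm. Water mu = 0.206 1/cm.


HU = ((mu_tissue - mu_water) / mu_water) * 1000
HU = ((0.2404 - 0.206) / 0.206) * 1000
HU = 167


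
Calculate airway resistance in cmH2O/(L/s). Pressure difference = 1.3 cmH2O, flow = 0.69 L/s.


R = dP / flow
R = 1.3 / 0.69
R = 1.884 cmH2O/(L/s)


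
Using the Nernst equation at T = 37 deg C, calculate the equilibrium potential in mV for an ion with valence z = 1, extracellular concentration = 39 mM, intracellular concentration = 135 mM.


E = (RT/(zF)) * ln(C_out/C_in)
T = 37 + 273.15 = 310.15 K
E = (8.314 * 310.15 / (1 * 96485)) * ln(39/135)
E = -33.19 mV


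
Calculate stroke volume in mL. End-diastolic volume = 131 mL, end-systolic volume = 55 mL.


SV = EDV - ESV
SV = 131 - 55
SV = 76 mL


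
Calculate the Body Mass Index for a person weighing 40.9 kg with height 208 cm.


BMI = weight / height^2
height = 208 cm = 2.08 m
BMI = 40.9 / 2.08^2
BMI = 9.454 kg/m^2


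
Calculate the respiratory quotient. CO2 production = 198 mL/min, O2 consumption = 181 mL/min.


RQ = VCO2 / VO2
RQ = 198 / 181
RQ = 1.094


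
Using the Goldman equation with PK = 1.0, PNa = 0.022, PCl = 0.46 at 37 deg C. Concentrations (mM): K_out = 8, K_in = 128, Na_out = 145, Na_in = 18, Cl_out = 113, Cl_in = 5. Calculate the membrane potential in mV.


Vm = (RT/F)*ln((PK*Ko + PNa*Nao + PCl*Cli)/(PK*Ki + PNa*Nai + PCl*Clo))
Numer = 13.49, Denom = 180.376
Vm = -69.3 mV


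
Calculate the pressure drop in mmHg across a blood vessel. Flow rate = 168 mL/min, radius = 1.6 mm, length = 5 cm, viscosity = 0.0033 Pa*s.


dP = 8*mu*L*Q / (pi*r^4)
Q = 168 mL/min = 2.8e-06 m^3/s
dP = 179.516 Pa = 179.516 / 133.322 mmHg = 1.346 mmHg


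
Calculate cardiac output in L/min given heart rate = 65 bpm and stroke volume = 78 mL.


CO = HR * SV
CO = 65 * 78 / 1000
CO = 5.07 L/min


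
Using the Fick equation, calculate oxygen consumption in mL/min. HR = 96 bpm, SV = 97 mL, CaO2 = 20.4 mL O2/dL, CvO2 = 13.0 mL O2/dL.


CO = HR*SV = 96*97/1000 = 9.312 L/min
a-v O2 diff = 20.4 - 13.0 = 7.4 mL/dL
VO2 = CO * (CaO2-CvO2) * 10 dL/L
VO2 = 9.312 * 7.4 * 10
VO2 = 689.1 mL/min


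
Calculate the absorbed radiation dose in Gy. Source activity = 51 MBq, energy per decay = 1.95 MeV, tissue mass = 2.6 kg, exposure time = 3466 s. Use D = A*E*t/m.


A = 51 MBq = 5.1000e+07 Bq
E = 1.95 MeV = 3.1239e-13 J
D = A*E*t/m = 5.1000e+07*3.1239e-13*3466/2.6
D = 0.02124 Gy


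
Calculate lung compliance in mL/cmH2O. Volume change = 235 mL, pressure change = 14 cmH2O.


C = dV / dP
C = 235 / 14
C = 16.79 mL/cmH2O


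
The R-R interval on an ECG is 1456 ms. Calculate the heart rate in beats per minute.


HR = 60 / RR_interval(s)
RR = 1456 ms = 1.456 s
HR = 60 / 1.456 = 41.21 bpm


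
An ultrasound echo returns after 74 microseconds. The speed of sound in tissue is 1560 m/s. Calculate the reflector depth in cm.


depth = c * t / 2
t = 74 us = 7.4000e-05 s
depth = 1560 * 7.4000e-05 / 2
depth = 0.05772 m = 5.772 cm


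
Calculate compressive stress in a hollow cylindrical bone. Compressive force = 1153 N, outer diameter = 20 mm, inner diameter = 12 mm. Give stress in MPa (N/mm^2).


A = pi*(r_o^2 - r_i^2)
r_o = 10 mm, r_i = 6 mm
A = 201.062 mm^2
sigma = F/A = 1153 / 201.062
sigma = 5.735 MPa
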